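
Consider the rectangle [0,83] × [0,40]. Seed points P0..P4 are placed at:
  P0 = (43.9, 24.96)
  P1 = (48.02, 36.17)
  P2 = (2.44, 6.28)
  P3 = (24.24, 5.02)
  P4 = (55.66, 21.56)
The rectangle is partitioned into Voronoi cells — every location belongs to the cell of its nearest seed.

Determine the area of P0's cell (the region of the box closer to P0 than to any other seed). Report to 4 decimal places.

1. box [0,83]×[0,40]: [(0, 0) (83, 0) (83, 40) (0, 40)]
2. ⊥bis P0·P1 via (45.96,30.565): [(0, 0) (83, 0) (83, 16.9517) (20.2886, 40) (0, 40)]  |A|=2597.3047
3. ⊥bis P0·P2 via (23.17,15.62): [(30.2077, 0) (83, 0) (83, 16.9517) (20.2886, 40) (12.1855, 40)]  |A|=1749.4419
4. ⊥bis P0·P3 via (34.07,14.99): [(14.9684, 33.8234) (49.2735, 0) (83, 0) (83, 16.9517) (20.2886, 40) (12.1855, 40)]  |A|=1427.0064
5. ⊥bis P0·P4 via (49.78,23.26): [(14.9684, 33.8234) (44.4345, 4.771) (51.3222, 28.5942) (20.2886, 40) (12.1855, 40)]  |A|=602.2477
6. canonical 5-gon: [(14.9684, 33.8234) (44.4345, 4.771) (51.3222, 28.5942) (20.2886, 40) (12.1855, 40)]
7. shoelace: 602.2477

Area of P0's cell: 602.2477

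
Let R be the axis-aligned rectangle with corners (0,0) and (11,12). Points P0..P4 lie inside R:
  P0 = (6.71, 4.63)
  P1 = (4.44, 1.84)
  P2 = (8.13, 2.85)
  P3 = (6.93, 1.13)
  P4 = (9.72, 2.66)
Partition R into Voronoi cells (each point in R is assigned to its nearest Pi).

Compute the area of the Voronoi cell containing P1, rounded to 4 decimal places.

Area of P1's cell: 31.0346

1. box [0,11]×[0,12]: [(0, 0) (11, 0) (11, 12) (0, 12)]
2. ⊥bis P1·P0 via (5.575,3.235): [(0, 7.7709) (0, 0) (9.5511, 0)]  |A|=37.1103
3. ⊥bis P1·P2 via (6.285,2.345): [(6.175, 2.7468) (0, 7.7709) (0, 0) (6.9269, 0)]  |A|=33.5062
4. ⊥bis P1·P3 via (5.685,1.485): [(6.0693, 2.8328) (0, 7.7709) (0, 0) (5.2616, 0)]  |A|=31.0346
5. ⊥bis P1·P4 via (7.08,2.25): [(6.0693, 2.8328) (0, 7.7709) (0, 0) (5.2616, 0)]  |A|=31.0346
6. canonical 4-gon: [(6.0693, 2.8328) (0, 7.7709) (0, 0) (5.2616, 0)]
7. shoelace: 31.0346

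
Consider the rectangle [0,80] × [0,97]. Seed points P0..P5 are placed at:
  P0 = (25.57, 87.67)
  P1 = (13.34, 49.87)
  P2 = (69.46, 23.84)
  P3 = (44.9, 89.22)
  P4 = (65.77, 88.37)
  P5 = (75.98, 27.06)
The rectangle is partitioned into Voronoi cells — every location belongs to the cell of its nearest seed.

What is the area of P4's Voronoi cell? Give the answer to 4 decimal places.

1. box [0,80]×[0,97]: [(0, 0) (80, 0) (80, 97) (0, 97)]
2. ⊥bis P4·P0 via (45.67,88.02): [(47.2027, 0) (80, 0) (80, 97) (45.5136, 97)]  |A|=3263.2586
3. ⊥bis P4·P1 via (39.555,69.12): [(46.1556, 60.1311) (80, 14.0413) (80, 97) (45.5136, 97)]  |A|=2039.5796
4. ⊥bis P4·P2 via (67.615,56.105): [(46.1556, 60.1311) (49.8577, 55.0896) (80, 56.8132) (80, 97) (45.5136, 97)]  |A|=1394.9574
5. ⊥bis P4·P3 via (55.335,88.795): [(53.9718, 55.3248) (80, 56.8132) (80, 97) (55.6692, 97)]  |A|=1029.99
6. ⊥bis P4·P5 via (70.875,57.715): [(53.9718, 55.3248) (57.8562, 55.547) (80, 59.2346) (80, 97) (55.6692, 97)]  |A|=1003.1806
7. canonical 5-gon: [(53.9718, 55.3248) (57.8562, 55.547) (80, 59.2346) (80, 97) (55.6692, 97)]
8. shoelace: 1003.1806

Area of P4's cell: 1003.1806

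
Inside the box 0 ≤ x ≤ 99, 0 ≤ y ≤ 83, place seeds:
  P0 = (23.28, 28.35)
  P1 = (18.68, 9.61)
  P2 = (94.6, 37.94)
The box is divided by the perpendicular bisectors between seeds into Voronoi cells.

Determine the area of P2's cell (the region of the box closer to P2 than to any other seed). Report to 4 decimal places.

1. box [0,99]×[0,83]: [(0, 0) (99, 0) (99, 83) (0, 83)]
2. ⊥bis P2·P0 via (58.94,33.145): [(63.3968, 0) (99, 0) (99, 83) (52.2363, 83)]  |A|=3418.2263
3. ⊥bis P2·P1 via (56.64,23.775): [(62.2054, 8.8606) (65.5118, 0) (99, 0) (99, 83) (52.2363, 83)]  |A|=3408.8564
4. canonical 5-gon: [(62.2054, 8.8606) (65.5118, 0) (99, 0) (99, 83) (52.2363, 83)]
5. shoelace: 3408.8564

Area of P2's cell: 3408.8564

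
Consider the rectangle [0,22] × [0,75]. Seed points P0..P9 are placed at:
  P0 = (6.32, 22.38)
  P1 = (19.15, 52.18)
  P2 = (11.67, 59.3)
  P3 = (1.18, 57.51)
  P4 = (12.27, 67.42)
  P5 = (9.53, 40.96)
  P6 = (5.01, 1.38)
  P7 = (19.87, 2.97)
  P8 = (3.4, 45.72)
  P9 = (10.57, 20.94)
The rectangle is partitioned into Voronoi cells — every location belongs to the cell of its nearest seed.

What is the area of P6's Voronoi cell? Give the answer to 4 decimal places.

1. box [0,22]×[0,75]: [(0, 0) (22, 0) (22, 75) (0, 75)]
2. ⊥bis P6·P0 via (5.665,11.88): [(0, 12.2334) (0, 0) (22, 0) (22, 10.861)]  |A|=254.0383
3. ⊥bis P6·P1 via (12.08,26.78): [(0, 12.2334) (0, 0) (22, 0) (22, 10.861)]  |A|=254.0383
4. ⊥bis P6·P2 via (8.34,30.34): [(0, 12.2334) (0, 0) (22, 0) (22, 10.861)]  |A|=254.0383
5. ⊥bis P6·P3 via (3.095,29.445): [(0, 12.2334) (0, 0) (22, 0) (22, 10.861)]  |A|=254.0383
6. ⊥bis P6·P4 via (8.64,34.4): [(0, 12.2334) (0, 0) (22, 0) (22, 10.861)]  |A|=254.0383
7. ⊥bis P6·P5 via (7.27,21.17): [(0, 12.2334) (0, 0) (22, 0) (22, 10.861)]  |A|=254.0383
8. ⊥bis P6·P7 via (12.44,2.175): [(11.4401, 11.5197) (0, 12.2334) (0, 0) (12.6727, 0)]  |A|=142.969
9. ⊥bis P6·P8 via (4.205,23.55): [(11.4401, 11.5197) (0, 12.2334) (0, 0) (12.6727, 0)]  |A|=142.969
10. ⊥bis P6·P9 via (7.79,11.16): [(11.5943, 10.0786) (5.1424, 11.9126) (0, 12.2334) (0, 0) (12.6727, 0)]  |A|=138.4613
11. canonical 5-gon: [(11.5943, 10.0786) (5.1424, 11.9126) (0, 12.2334) (0, 0) (12.6727, 0)]
12. shoelace: 138.4613

Area of P6's cell: 138.4613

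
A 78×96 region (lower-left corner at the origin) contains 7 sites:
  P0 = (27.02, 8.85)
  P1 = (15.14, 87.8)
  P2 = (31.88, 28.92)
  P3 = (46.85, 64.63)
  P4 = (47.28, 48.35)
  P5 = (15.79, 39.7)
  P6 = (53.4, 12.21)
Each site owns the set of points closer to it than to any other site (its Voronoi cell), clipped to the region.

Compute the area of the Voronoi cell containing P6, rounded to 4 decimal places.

1. box [0,78]×[0,96]: [(0, 0) (78, 0) (78, 96) (0, 96)]
2. ⊥bis P6·P0 via (40.21,10.53): [(41.5512, 0) (78, 0) (78, 96) (29.3238, 96)]  |A|=4086.0024
3. ⊥bis P6·P1 via (34.27,50.005): [(35.1269, 50.4387) (41.5512, 0) (78, 0) (78, 72.139)]  |A|=2465.6281
4. ⊥bis P6·P2 via (42.64,20.565): [(39.4544, 16.4624) (41.5512, 0) (78, 0) (78, 66.1034)]  |A|=1574.016
5. ⊥bis P6·P3 via (50.125,38.42): [(57.1896, 39.3027) (39.4544, 16.4624) (41.5512, 0) (78, 0) (78, 41.903)]  |A|=1322.2063
6. ⊥bis P6·P4 via (50.34,30.28): [(50.1599, 30.2495) (39.4544, 16.4624) (41.5512, 0) (78, 0) (78, 34.964)]  |A|=1140.5532
7. ⊥bis P6·P5 via (34.595,25.955): [(50.1599, 30.2495) (39.4544, 16.4624) (41.5512, 0) (78, 0) (78, 34.964)]  |A|=1140.5532
8. canonical 5-gon: [(50.1599, 30.2495) (39.4544, 16.4624) (41.5512, 0) (78, 0) (78, 34.964)]
9. shoelace: 1140.5532

Area of P6's cell: 1140.5532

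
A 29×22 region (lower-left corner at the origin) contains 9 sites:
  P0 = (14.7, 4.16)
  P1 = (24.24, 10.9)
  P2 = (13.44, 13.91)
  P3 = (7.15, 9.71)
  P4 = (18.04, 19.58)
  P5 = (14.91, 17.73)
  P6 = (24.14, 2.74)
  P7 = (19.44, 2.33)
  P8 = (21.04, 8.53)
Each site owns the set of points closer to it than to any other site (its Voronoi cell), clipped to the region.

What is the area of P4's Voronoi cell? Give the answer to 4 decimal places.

1. box [0,29]×[0,22]: [(0, 0) (29, 0) (29, 22) (0, 22)]
2. ⊥bis P4·P0 via (16.37,11.87): [(0, 15.4158) (29, 9.1343) (29, 22) (0, 22)]  |A|=282.0237
3. ⊥bis P4·P1 via (21.14,15.24): [(0, 15.4158) (16.4099, 11.8614) (29, 20.8543) (29, 22) (0, 22)]  |A|=208.2459
4. ⊥bis P4·P2 via (15.74,16.745): [(19.2548, 13.8935) (29, 20.8543) (29, 22) (9.2626, 22)]  |A|=85.5835
5. ⊥bis P4·P3 via (12.595,14.645): [(19.2548, 13.8935) (29, 20.8543) (29, 22) (9.2626, 22)]  |A|=85.5835
6. ⊥bis P4·P5 via (16.475,18.655): [(19.2791, 13.9108) (29, 20.8543) (29, 22) (14.4979, 22)]  |A|=64.2239
7. ⊥bis P4·P6 via (21.09,11.16): [(19.2791, 13.9108) (29, 20.8543) (29, 22) (14.4979, 22)]  |A|=64.2239
8. ⊥bis P4·P7 via (18.74,10.955): [(19.2791, 13.9108) (29, 20.8543) (29, 22) (14.4979, 22)]  |A|=64.2239
9. ⊥bis P4·P8 via (19.54,14.055): [(19.2417, 13.974) (19.4448, 14.0292) (29, 20.8543) (29, 22) (14.4979, 22)]  |A|=64.2165
10. canonical 5-gon: [(19.2417, 13.974) (19.4448, 14.0292) (29, 20.8543) (29, 22) (14.4979, 22)]
11. shoelace: 64.2165

Area of P4's cell: 64.2165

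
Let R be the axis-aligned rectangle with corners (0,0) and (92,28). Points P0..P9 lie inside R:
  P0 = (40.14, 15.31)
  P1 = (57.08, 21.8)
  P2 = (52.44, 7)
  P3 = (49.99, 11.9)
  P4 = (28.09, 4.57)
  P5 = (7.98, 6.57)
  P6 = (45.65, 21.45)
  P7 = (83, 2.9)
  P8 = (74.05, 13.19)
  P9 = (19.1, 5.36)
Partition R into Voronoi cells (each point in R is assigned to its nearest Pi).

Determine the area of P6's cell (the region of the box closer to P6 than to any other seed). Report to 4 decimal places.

1. box [0,92]×[0,28]: [(0, 0) (92, 0) (92, 28) (0, 28)]
2. ⊥bis P6·P0 via (42.895,18.38): [(63.3765, 0) (92, 0) (92, 28) (32.1751, 28)]  |A|=1238.2776
3. ⊥bis P6·P1 via (51.365,21.625): [(51.7065, 10.4726) (51.1698, 28) (32.1751, 28)]  |A|=166.4639
4. ⊥bis P6·P2 via (49.045,14.225): [(48.0474, 13.7562) (51.5555, 15.4047) (51.1698, 28) (32.1751, 28)]  |A|=157.6885
5. ⊥bis P6·P3 via (47.82,16.675): [(45.8119, 15.7624) (51.4658, 18.3319) (51.1698, 28) (32.1751, 28)]  |A|=143.9368
6. ⊥bis P6·P4 via (36.87,13.01): [(45.8119, 15.7624) (51.4658, 18.3319) (51.1698, 28) (32.1751, 28)]  |A|=143.9368
7. ⊥bis P6·P5 via (26.815,14.01): [(45.8119, 15.7624) (51.4658, 18.3319) (51.1698, 28) (32.1751, 28)]  |A|=143.9368
8. ⊥bis P6·P7 via (64.325,12.175): [(45.8119, 15.7624) (51.4658, 18.3319) (51.1698, 28) (32.1751, 28)]  |A|=143.9368
9. ⊥bis P6·P8 via (59.85,17.32): [(45.8119, 15.7624) (51.4658, 18.3319) (51.1698, 28) (32.1751, 28)]  |A|=143.9368
10. ⊥bis P6·P9 via (32.375,13.405): [(45.8119, 15.7624) (51.4658, 18.3319) (51.1698, 28) (32.1751, 28)]  |A|=143.9368
11. canonical 4-gon: [(45.8119, 15.7624) (51.4658, 18.3319) (51.1698, 28) (32.1751, 28)]
12. shoelace: 143.9368

Area of P6's cell: 143.9368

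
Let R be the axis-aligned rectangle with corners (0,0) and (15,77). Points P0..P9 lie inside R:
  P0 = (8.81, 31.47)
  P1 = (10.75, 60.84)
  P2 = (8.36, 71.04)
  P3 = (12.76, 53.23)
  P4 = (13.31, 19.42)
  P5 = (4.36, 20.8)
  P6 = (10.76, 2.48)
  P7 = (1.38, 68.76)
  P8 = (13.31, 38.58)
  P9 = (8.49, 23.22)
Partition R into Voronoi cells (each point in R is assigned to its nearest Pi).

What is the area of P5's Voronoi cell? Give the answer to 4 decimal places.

Area of P5's cell: 120.1413

1. box [0,15]×[0,77]: [(0, 0) (15, 0) (15, 77) (0, 77)]
2. ⊥bis P5·P0 via (6.585,26.135): [(0, 28.8813) (0, 0) (15, 0) (15, 22.6255)]  |A|=386.3009
3. ⊥bis P5·P1 via (7.555,40.82): [(0, 28.8813) (0, 0) (15, 0) (15, 22.6255)]  |A|=386.3009
4. ⊥bis P5·P2 via (6.36,45.92): [(0, 28.8813) (0, 0) (15, 0) (15, 22.6255)]  |A|=386.3009
5. ⊥bis P5·P3 via (8.56,37.015): [(0, 28.8813) (0, 0) (15, 0) (15, 22.6255)]  |A|=386.3009
6. ⊥bis P5·P4 via (8.835,20.11): [(9.5719, 24.8893) (0, 28.8813) (0, 0) (5.7342, 0)]  |A|=209.5854
7. ⊥bis P5·P6 via (7.56,11.64): [(7.5272, 11.6286) (9.5719, 24.8893) (0, 28.8813) (0, 8.999)]  |A|=142.3762
8. ⊥bis P5·P7 via (2.87,44.78): [(7.5272, 11.6286) (9.5719, 24.8893) (0, 28.8813) (0, 8.999)]  |A|=142.3762
9. ⊥bis P5·P8 via (8.835,29.69): [(7.5272, 11.6286) (9.5719, 24.8893) (0, 28.8813) (0, 8.999)]  |A|=142.3762
10. ⊥bis P5·P9 via (6.425,22.01): [(7.5272, 11.6286) (8.5649, 18.3581) (3.1745, 27.5574) (0, 28.8813) (0, 8.999)]  |A|=120.1413
11. canonical 5-gon: [(7.5272, 11.6286) (8.5649, 18.3581) (3.1745, 27.5574) (0, 28.8813) (0, 8.999)]
12. shoelace: 120.1413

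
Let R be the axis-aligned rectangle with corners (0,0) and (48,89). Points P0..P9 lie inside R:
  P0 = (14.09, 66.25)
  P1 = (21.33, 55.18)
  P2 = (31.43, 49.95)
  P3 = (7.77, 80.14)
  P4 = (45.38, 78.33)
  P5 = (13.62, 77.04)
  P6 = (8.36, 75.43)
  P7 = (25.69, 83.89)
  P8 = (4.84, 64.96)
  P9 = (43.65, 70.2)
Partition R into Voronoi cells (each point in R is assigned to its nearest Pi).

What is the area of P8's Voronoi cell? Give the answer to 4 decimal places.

Area of P8's cell: 241.7572

1. box [0,48]×[0,89]: [(0, 0) (48, 0) (48, 89) (0, 89)]
2. ⊥bis P8·P0 via (9.465,65.605): [(0, 0) (18.6142, 0) (6.2023, 89) (0, 89)]  |A|=1104.338
3. ⊥bis P8·P1 via (13.085,60.07): [(0, 38.0075) (10.7791, 56.1821) (6.2023, 89) (0, 89)]  |A|=376.6014
4. ⊥bis P8·P2 via (18.135,57.455): [(0, 38.0075) (10.7791, 56.1821) (6.2023, 89) (0, 89)]  |A|=376.6014
5. ⊥bis P8·P3 via (6.305,72.55): [(0, 73.767) (0, 38.0075) (10.7791, 56.1821) (8.5571, 72.1153)]  |A|=259.064
6. ⊥bis P8·P4 via (25.11,71.645): [(0, 73.767) (0, 38.0075) (10.7791, 56.1821) (8.5571, 72.1153)]  |A|=259.064
7. ⊥bis P8·P5 via (9.23,71): [(7.384, 72.3417) (0, 73.767) (0, 38.0075) (10.7791, 56.1821) (8.6543, 71.4185)]  |A|=258.6662
8. ⊥bis P8·P6 via (6.6,70.195): [(0, 72.4139) (0, 38.0075) (10.7791, 56.1821) (8.9343, 69.4102)]  |A|=241.7572
9. ⊥bis P8·P7 via (15.265,74.425): [(0, 72.4139) (0, 38.0075) (10.7791, 56.1821) (8.9343, 69.4102)]  |A|=241.7572
10. ⊥bis P8·P9 via (24.245,67.58): [(0, 72.4139) (0, 38.0075) (10.7791, 56.1821) (8.9343, 69.4102)]  |A|=241.7572
11. canonical 4-gon: [(0, 72.4139) (0, 38.0075) (10.7791, 56.1821) (8.9343, 69.4102)]
12. shoelace: 241.7572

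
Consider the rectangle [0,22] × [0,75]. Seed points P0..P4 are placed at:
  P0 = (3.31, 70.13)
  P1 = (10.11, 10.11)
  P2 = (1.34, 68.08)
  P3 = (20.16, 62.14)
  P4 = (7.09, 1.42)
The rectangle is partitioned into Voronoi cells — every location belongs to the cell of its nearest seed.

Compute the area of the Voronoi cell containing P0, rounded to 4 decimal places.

Area of P0's cell: 121.7528

1. box [0,22]×[0,75]: [(0, 0) (22, 0) (22, 75) (0, 75)]
2. ⊥bis P0·P1 via (6.71,40.12): [(0, 39.3598) (22, 41.8523) (22, 75) (0, 75)]  |A|=756.6672
3. ⊥bis P0·P2 via (2.325,69.105): [(0, 71.3393) (22, 50.1978) (22, 75) (0, 75)]  |A|=313.0922
4. ⊥bis P0·P3 via (11.735,66.135): [(0, 71.3393) (9.7568, 61.9632) (15.9386, 75) (0, 75)]  |A|=121.7528
5. ⊥bis P0·P4 via (5.2,35.775): [(0, 71.3393) (9.7568, 61.9632) (15.9386, 75) (0, 75)]  |A|=121.7528
6. canonical 4-gon: [(0, 71.3393) (9.7568, 61.9632) (15.9386, 75) (0, 75)]
7. shoelace: 121.7528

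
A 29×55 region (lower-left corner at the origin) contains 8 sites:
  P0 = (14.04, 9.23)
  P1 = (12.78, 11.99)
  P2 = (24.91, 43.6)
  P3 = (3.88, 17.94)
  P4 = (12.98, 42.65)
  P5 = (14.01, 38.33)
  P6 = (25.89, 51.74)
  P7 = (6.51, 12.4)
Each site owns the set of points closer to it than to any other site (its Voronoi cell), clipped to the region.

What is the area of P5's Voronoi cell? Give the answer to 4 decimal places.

1. box [0,29]×[0,55]: [(0, 0) (29, 0) (29, 55) (0, 55)]
2. ⊥bis P5·P0 via (14.025,23.78): [(0, 23.7655) (29, 23.7954) (29, 55) (0, 55)]  |A|=905.3658
3. ⊥bis P5·P1 via (13.395,25.16): [(0, 25.7855) (29, 24.4313) (29, 55) (0, 55)]  |A|=866.8564
4. ⊥bis P5·P2 via (19.46,40.965): [(0, 25.7855) (27.4181, 24.5052) (12.6743, 55) (0, 55)]  |A|=593.7529
5. ⊥bis P5·P3 via (8.945,28.135): [(0, 32.579) (15.0928, 25.0807) (27.4181, 24.5052) (12.6743, 55) (0, 55)]  |A|=542.4868
6. ⊥bis P5·P4 via (13.495,40.49): [(0, 37.2724) (0, 32.579) (15.0928, 25.0807) (27.4181, 24.5052) (19.0494, 41.8143)]  |A|=290.0778
7. ⊥bis P5·P6 via (19.95,45.035): [(0, 37.2724) (0, 32.579) (15.0928, 25.0807) (27.4181, 24.5052) (19.0494, 41.8143)]  |A|=290.0778
8. ⊥bis P5·P7 via (10.26,25.365): [(0, 37.2724) (0, 32.579) (15.0928, 25.0807) (27.4181, 24.5052) (19.0494, 41.8143)]  |A|=290.0778
9. canonical 5-gon: [(0, 37.2724) (0, 32.579) (15.0928, 25.0807) (27.4181, 24.5052) (19.0494, 41.8143)]
10. shoelace: 290.0778

Area of P5's cell: 290.0778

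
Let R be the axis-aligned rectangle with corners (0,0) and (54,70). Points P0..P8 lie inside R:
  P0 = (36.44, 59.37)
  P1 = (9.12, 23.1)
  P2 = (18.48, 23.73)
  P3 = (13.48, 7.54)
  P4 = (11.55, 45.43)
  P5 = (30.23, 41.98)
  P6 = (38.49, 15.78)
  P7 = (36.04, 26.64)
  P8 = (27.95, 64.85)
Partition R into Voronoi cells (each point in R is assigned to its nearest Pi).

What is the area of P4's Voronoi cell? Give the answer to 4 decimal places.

Area of P4's cell: 589.1027

1. box [0,54]×[0,70]: [(0, 0) (54, 0) (54, 70) (0, 70)]
2. ⊥bis P4·P0 via (23.995,52.4): [(0, 0) (53.3424, 0) (14.1379, 70) (0, 70)]  |A|=2361.8083
3. ⊥bis P4·P1 via (10.335,34.265): [(0, 35.3897) (35.6975, 31.505) (14.1379, 70) (0, 70)]  |A|=889.8705
4. ⊥bis P4·P2 via (15.015,34.58): [(0, 35.3897) (13.0899, 33.9652) (31.0986, 39.7164) (14.1379, 70) (0, 70)]  |A|=802.7074
5. ⊥bis P4·P3 via (12.515,26.485): [(0, 35.3897) (13.0899, 33.9652) (31.0986, 39.7164) (14.1379, 70) (0, 70)]  |A|=802.7074
6. ⊥bis P4·P5 via (20.89,43.705): [(0, 35.3897) (13.0899, 33.9652) (19.4673, 36.0019) (22.8676, 54.4129) (14.1379, 70) (0, 70)]  |A|=701.9503
7. ⊥bis P4·P6 via (25.02,30.605): [(0, 35.3897) (13.0899, 33.9652) (19.4673, 36.0019) (22.8676, 54.4129) (14.1379, 70) (0, 70)]  |A|=701.9503
8. ⊥bis P4·P7 via (23.795,36.035): [(0, 35.3897) (13.0899, 33.9652) (19.4673, 36.0019) (22.8676, 54.4129) (14.1379, 70) (0, 70)]  |A|=701.9503
9. ⊥bis P4·P8 via (19.75,55.14): [(0, 35.3897) (13.0899, 33.9652) (19.4673, 36.0019) (22.5632, 52.7643) (2.1536, 70) (0, 70)]  |A|=589.1027
10. canonical 6-gon: [(0, 35.3897) (13.0899, 33.9652) (19.4673, 36.0019) (22.5632, 52.7643) (2.1536, 70) (0, 70)]
11. shoelace: 589.1027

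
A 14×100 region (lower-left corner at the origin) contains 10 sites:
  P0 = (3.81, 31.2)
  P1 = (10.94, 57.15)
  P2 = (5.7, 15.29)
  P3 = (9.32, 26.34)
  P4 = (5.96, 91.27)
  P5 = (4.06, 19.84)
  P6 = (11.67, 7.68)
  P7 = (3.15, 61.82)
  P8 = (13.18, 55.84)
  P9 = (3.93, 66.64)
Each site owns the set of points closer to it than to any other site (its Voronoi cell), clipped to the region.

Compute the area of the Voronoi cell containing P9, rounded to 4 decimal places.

1. box [0,14]×[0,100]: [(0, 0) (14, 0) (14, 100) (0, 100)]
2. ⊥bis P9·P0 via (3.87,48.92): [(0, 48.9331) (14, 48.8857) (14, 100) (0, 100)]  |A|=715.2684
3. ⊥bis P9·P1 via (7.435,61.895): [(0, 56.403) (14, 66.7444) (14, 100) (0, 100)]  |A|=537.9685
4. ⊥bis P9·P2 via (4.815,40.965): [(0, 56.403) (14, 66.7444) (14, 100) (0, 100)]  |A|=537.9685
5. ⊥bis P9·P3 via (6.625,46.49): [(0, 56.403) (14, 66.7444) (14, 100) (0, 100)]  |A|=537.9685
6. ⊥bis P9·P4 via (4.945,78.955): [(0, 79.3626) (0, 56.403) (14, 66.7444) (14, 78.2087)]  |A|=240.9673
7. ⊥bis P9·P5 via (3.995,43.24): [(0, 79.3626) (0, 56.403) (14, 66.7444) (14, 78.2087)]  |A|=240.9673
8. ⊥bis P9·P6 via (7.8,37.16): [(0, 79.3626) (0, 56.403) (14, 66.7444) (14, 78.2087)]  |A|=240.9673
9. ⊥bis P9·P7 via (3.54,64.23): [(0, 79.3626) (0, 64.8029) (9.3281, 63.2933) (14, 66.7444) (14, 78.2087)]  |A|=201.79
10. ⊥bis P9·P8 via (8.555,61.24): [(0, 79.3626) (0, 64.8029) (9.3281, 63.2933) (14, 66.7444) (14, 78.2087)]  |A|=201.79
11. canonical 5-gon: [(0, 79.3626) (0, 64.8029) (9.3281, 63.2933) (14, 66.7444) (14, 78.2087)]
12. shoelace: 201.79

Area of P9's cell: 201.7900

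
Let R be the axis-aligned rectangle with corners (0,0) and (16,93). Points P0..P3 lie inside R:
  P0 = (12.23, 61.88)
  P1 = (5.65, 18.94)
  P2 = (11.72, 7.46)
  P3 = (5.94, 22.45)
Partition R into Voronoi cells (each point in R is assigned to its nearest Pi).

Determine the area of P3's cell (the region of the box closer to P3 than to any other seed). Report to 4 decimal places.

1. box [0,16]×[0,93]: [(0, 0) (16, 0) (16, 93) (0, 93)]
2. ⊥bis P3·P0 via (9.085,42.165): [(0, 43.6143) (0, 0) (16, 0) (16, 41.0619)]  |A|=677.4093
3. ⊥bis P3·P1 via (5.795,20.695): [(0, 43.6143) (0, 21.1738) (16, 19.8519) (16, 41.0619)]  |A|=349.2042
4. ⊥bis P3·P2 via (8.83,14.955): [(0, 43.6143) (0, 21.1738) (16, 19.8519) (16, 41.0619)]  |A|=349.2042
5. canonical 4-gon: [(0, 43.6143) (0, 21.1738) (16, 19.8519) (16, 41.0619)]
6. shoelace: 349.2042

Area of P3's cell: 349.2042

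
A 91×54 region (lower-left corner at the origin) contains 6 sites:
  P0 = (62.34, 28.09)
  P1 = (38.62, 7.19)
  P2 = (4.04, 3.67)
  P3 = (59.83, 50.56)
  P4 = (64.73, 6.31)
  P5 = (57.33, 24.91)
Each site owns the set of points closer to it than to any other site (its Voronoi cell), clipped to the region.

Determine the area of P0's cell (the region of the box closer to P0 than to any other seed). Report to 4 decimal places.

Area of P0's cell: 718.5222

1. box [0,91]×[0,54]: [(0, 0) (91, 0) (91, 54) (0, 54)]
2. ⊥bis P0·P1 via (50.48,17.64): [(66.0228, 0) (91, 0) (91, 54) (18.4427, 54)]  |A|=2633.4297
3. ⊥bis P0·P2 via (33.19,15.88): [(66.0228, 0) (91, 0) (91, 54) (18.4427, 54)]  |A|=2633.4297
4. ⊥bis P0·P3 via (61.085,39.325): [(34.0354, 36.3034) (66.0228, 0) (91, 0) (91, 42.6666)]  |A|=1668.6225
5. ⊥bis P0·P4 via (63.535,17.2): [(34.0354, 36.3034) (51.9845, 15.9325) (91, 20.2138) (91, 42.6666)]  |A|=1075.3213
6. ⊥bis P0·P5 via (59.835,26.5): [(52.3163, 38.3455) (65.5945, 17.426) (91, 20.2138) (91, 42.6666)]  |A|=718.5222
7. canonical 4-gon: [(52.3163, 38.3455) (65.5945, 17.426) (91, 20.2138) (91, 42.6666)]
8. shoelace: 718.5222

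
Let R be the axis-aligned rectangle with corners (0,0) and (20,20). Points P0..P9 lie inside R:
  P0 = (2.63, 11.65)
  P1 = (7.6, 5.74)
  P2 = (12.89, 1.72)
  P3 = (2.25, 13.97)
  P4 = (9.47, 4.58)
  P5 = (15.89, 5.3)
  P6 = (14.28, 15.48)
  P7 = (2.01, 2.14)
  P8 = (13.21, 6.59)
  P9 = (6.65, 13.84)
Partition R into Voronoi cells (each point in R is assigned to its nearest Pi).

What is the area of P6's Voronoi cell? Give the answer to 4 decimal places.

1. box [0,20]×[0,20]: [(0, 0) (20, 0) (20, 20) (0, 20)]
2. ⊥bis P6·P0 via (8.455,13.565): [(12.9146, 0) (20, 0) (20, 20) (6.3395, 20)]  |A|=207.4597
3. ⊥bis P6·P1 via (10.94,10.61): [(8.9859, 11.9502) (20, 4.3964) (20, 20) (6.3395, 20)]  |A|=140.9125
4. ⊥bis P6·P2 via (13.585,8.6): [(8.9859, 11.9502) (13.9201, 8.5661) (20, 7.952) (20, 20) (6.3395, 20)]  |A|=130.1036
5. ⊥bis P6·P3 via (8.265,14.725): [(8.3832, 13.7835) (8.9859, 11.9502) (13.9201, 8.5661) (20, 7.952) (20, 20) (7.6029, 20)]  |A|=126.1766
6. ⊥bis P6·P4 via (11.875,10.03): [(8.3832, 13.7835) (8.9859, 11.9502) (11.6245, 10.1405) (15.5699, 8.3995) (20, 7.952) (20, 20) (7.6029, 20)]  |A|=125.0691
7. ⊥bis P6·P5 via (15.085,10.39): [(8.3832, 13.7835) (8.9859, 11.9502) (11.6245, 10.1405) (12.1214, 9.9213) (20, 11.1673) (20, 20) (7.6029, 20)]  |A|=109.8036
8. ⊥bis P6·P7 via (8.145,8.81): [(8.3832, 13.7835) (8.9859, 11.9502) (11.6245, 10.1405) (12.1214, 9.9213) (20, 11.1673) (20, 20) (7.6029, 20)]  |A|=109.8036
9. ⊥bis P6·P8 via (13.745,11.035): [(8.3832, 13.7835) (8.9859, 11.9502) (9.5914, 11.5349) (16.8218, 10.6647) (20, 11.1673) (20, 20) (7.6029, 20)]  |A|=104.9473
10. ⊥bis P6·P9 via (10.465,14.66): [(11.1777, 11.344) (16.8218, 10.6647) (20, 11.1673) (20, 20) (9.3172, 20)]  |A|=87.6952
11. canonical 5-gon: [(11.1777, 11.344) (16.8218, 10.6647) (20, 11.1673) (20, 20) (9.3172, 20)]
12. shoelace: 87.6952

Area of P6's cell: 87.6952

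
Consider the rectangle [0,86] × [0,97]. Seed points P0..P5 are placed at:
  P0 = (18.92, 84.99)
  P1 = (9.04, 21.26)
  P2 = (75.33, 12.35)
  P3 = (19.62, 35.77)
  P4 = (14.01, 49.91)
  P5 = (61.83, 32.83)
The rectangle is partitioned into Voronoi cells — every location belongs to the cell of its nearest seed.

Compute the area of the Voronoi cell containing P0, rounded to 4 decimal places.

1. box [0,86]×[0,97]: [(0, 0) (86, 0) (86, 97) (0, 97)]
2. ⊥bis P0·P1 via (13.98,53.125): [(0, 55.2923) (86, 41.9598) (86, 97) (0, 97)]  |A|=4160.159
3. ⊥bis P0·P2 via (47.125,48.67): [(0, 55.2923) (46.3914, 48.1003) (86, 78.8591) (86, 97) (0, 97)]  |A|=3429.3934
4. ⊥bis P0·P3 via (19.27,60.38): [(0, 60.1059) (63.0051, 61.002) (86, 78.8591) (86, 97) (0, 97)]  |A|=2918.7447
5. ⊥bis P0·P4 via (16.465,67.45): [(0, 69.7545) (62.5769, 60.9959) (63.0051, 61.002) (86, 78.8591) (86, 97) (0, 97)]  |A|=2616.855
6. ⊥bis P0·P5 via (40.375,58.91): [(0, 69.7545) (45.77, 63.3483) (86, 96.4439) (86, 97) (0, 97)]  |A|=2081.7221
7. canonical 5-gon: [(0, 69.7545) (45.77, 63.3483) (86, 96.4439) (86, 97) (0, 97)]
8. shoelace: 2081.7221

Area of P0's cell: 2081.7221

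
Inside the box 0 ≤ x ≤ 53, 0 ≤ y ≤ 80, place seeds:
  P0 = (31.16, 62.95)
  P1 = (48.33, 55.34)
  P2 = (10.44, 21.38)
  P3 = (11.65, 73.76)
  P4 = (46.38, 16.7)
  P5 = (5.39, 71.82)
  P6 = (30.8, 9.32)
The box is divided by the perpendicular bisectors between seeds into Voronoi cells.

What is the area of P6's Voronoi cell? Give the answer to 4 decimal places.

Area of P6's cell: 517.7669

1. box [0,53]×[0,80]: [(0, 0) (53, 0) (53, 80) (0, 80)]
2. ⊥bis P6·P0 via (30.98,36.135): [(0, 36.343) (0, 0) (53, 0) (53, 35.9872)]  |A|=1916.7489
3. ⊥bis P6·P1 via (39.565,32.33): [(29.5509, 36.1446) (0, 36.343) (0, 0) (53, 0) (53, 27.2123)]  |A|=1813.8674
4. ⊥bis P6·P2 via (20.62,15.35): [(32.314, 35.0921) (11.5276, 0) (53, 0) (53, 27.2123)]  |A|=1009.1333
5. ⊥bis P6·P3 via (21.225,41.54): [(32.314, 35.0921) (11.5276, 0) (53, 0) (53, 27.2123)]  |A|=1009.1333
6. ⊥bis P6·P4 via (38.59,13.01): [(29.9892, 31.1673) (11.5276, 0) (44.7526, 0)]  |A|=517.7669
7. ⊥bis P6·P5 via (18.095,40.57): [(29.9892, 31.1673) (11.5276, 0) (44.7526, 0)]  |A|=517.7669
8. canonical 3-gon: [(29.9892, 31.1673) (11.5276, 0) (44.7526, 0)]
9. shoelace: 517.7669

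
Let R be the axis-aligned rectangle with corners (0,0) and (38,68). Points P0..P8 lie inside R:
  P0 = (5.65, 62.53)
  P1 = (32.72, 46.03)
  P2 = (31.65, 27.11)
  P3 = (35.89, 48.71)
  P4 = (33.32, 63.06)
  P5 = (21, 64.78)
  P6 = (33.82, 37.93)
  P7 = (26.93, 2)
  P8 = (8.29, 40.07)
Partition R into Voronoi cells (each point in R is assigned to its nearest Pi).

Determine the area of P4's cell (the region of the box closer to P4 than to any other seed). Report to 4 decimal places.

Area of P4's cell: 139.8420

1. box [0,38]×[0,68]: [(0, 0) (38, 0) (38, 68) (0, 68)]
2. ⊥bis P4·P0 via (19.485,62.795): [(20.6878, 0) (38, 0) (38, 68) (19.3853, 68)]  |A|=1221.5147
3. ⊥bis P4·P1 via (33.02,54.545): [(19.634, 55.0166) (38, 54.3695) (38, 68) (19.3853, 68)]  |A|=246.0094
4. ⊥bis P4·P2 via (32.485,45.085): [(19.634, 55.0166) (38, 54.3695) (38, 68) (19.3853, 68)]  |A|=246.0094
5. ⊥bis P4·P3 via (34.605,55.885): [(19.634, 55.0166) (28.0923, 54.7186) (38, 56.493) (38, 68) (19.3853, 68)]  |A|=235.49
6. ⊥bis P4·P5 via (27.16,63.92): [(25.8862, 54.7963) (28.0923, 54.7186) (38, 56.493) (38, 68) (27.7296, 68)]  |A|=139.842
7. ⊥bis P4·P6 via (33.57,50.495): [(25.8862, 54.7963) (28.0923, 54.7186) (38, 56.493) (38, 68) (27.7296, 68)]  |A|=139.842
8. ⊥bis P4·P7 via (30.125,32.53): [(25.8862, 54.7963) (28.0923, 54.7186) (38, 56.493) (38, 68) (27.7296, 68)]  |A|=139.842
9. ⊥bis P4·P8 via (20.805,51.565): [(25.8862, 54.7963) (28.0923, 54.7186) (38, 56.493) (38, 68) (27.7296, 68)]  |A|=139.842
10. canonical 5-gon: [(25.8862, 54.7963) (28.0923, 54.7186) (38, 56.493) (38, 68) (27.7296, 68)]
11. shoelace: 139.842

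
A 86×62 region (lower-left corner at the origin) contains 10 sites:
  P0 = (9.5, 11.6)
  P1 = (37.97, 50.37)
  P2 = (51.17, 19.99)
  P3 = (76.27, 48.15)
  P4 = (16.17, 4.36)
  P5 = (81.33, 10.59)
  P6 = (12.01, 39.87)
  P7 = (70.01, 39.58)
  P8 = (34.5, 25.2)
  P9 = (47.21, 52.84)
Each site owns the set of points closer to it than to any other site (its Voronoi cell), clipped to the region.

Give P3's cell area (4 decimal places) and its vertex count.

Area of P3's cell: 442.4180 (4 vertices)

1. box [0,86]×[0,62]: [(0, 0) (86, 0) (86, 62) (0, 62)]
2. ⊥bis P3·P0 via (42.885,29.875): [(59.2386, 0) (86, 0) (86, 62) (25.2997, 62)]  |A|=2711.3113
3. ⊥bis P3·P1 via (57.12,49.26): [(54.741, 8.2164) (59.2386, 0) (86, 0) (86, 62) (57.8585, 62)]  |A|=1835.7479
4. ⊥bis P3·P2 via (63.72,34.07): [(56.607, 40.41) (86, 14.2111) (86, 62) (57.8585, 62)]  |A|=1006.117
5. ⊥bis P3·P4 via (46.22,26.255): [(56.607, 40.41) (86, 14.2111) (86, 62) (57.8585, 62)]  |A|=1006.117
6. ⊥bis P3·P5 via (78.8,29.37): [(56.607, 40.41) (70.2806, 28.2223) (86, 30.34) (86, 62) (57.8585, 62)]  |A|=879.3487
7. ⊥bis P3·P6 via (44.14,44.01): [(56.607, 40.41) (70.2806, 28.2223) (86, 30.34) (86, 62) (57.8585, 62)]  |A|=879.3487
8. ⊥bis P3·P7 via (73.14,43.865): [(57.4707, 55.3107) (86, 34.4713) (86, 62) (57.8585, 62)]  |A|=486.8099
9. ⊥bis P3·P8 via (55.385,36.675): [(57.4707, 55.3107) (86, 34.4713) (86, 62) (57.8585, 62)]  |A|=486.8099
10. ⊥bis P3·P9 via (61.74,50.495): [(61.985, 52.0132) (86, 34.4713) (86, 62) (63.5968, 62)]  |A|=442.418
11. canonical 4-gon: [(61.985, 52.0132) (86, 34.4713) (86, 62) (63.5968, 62)]
12. shoelace: 442.418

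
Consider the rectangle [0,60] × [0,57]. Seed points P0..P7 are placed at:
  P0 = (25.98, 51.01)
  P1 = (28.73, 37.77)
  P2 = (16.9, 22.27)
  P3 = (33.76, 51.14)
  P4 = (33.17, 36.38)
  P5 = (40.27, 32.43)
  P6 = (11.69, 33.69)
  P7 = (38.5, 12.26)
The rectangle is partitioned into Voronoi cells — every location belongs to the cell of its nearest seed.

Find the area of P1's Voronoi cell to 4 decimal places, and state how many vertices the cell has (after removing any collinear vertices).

1. box [0,60]×[0,57]: [(0, 0) (60, 0) (60, 57) (0, 57)]
2. ⊥bis P1·P0 via (27.355,44.39): [(0, 38.7083) (0, 0) (60, 0) (60, 51.1705)]  |A|=2696.3626
3. ⊥bis P1·P2 via (22.815,30.02): [(8.986, 40.5747) (60, 1.6394) (60, 51.1705)]  |A|=1263.3893
4. ⊥bis P1·P3 via (31.245,44.455): [(29.9726, 44.9337) (8.986, 40.5747) (60, 1.6394) (60, 33.6369)]  |A|=1000.1458
5. ⊥bis P1·P4 via (30.95,37.075): [(33.048, 43.7767) (29.9726, 44.9337) (8.986, 40.5747) (27.5984, 26.3692)]  |A|=219.5492
6. ⊥bis P1·P5 via (34.5,35.1): [(33.048, 43.7767) (29.9726, 44.9337) (8.986, 40.5747) (27.5984, 26.3692)]  |A|=219.5492
7. ⊥bis P1·P6 via (20.21,35.73): [(33.048, 43.7767) (29.9726, 44.9337) (18.5732, 42.566) (21.3004, 31.176) (27.5984, 26.3692)]  |A|=162.2345
8. ⊥bis P1·P7 via (33.615,25.015): [(33.048, 43.7767) (29.9726, 44.9337) (18.5732, 42.566) (21.3004, 31.176) (27.5984, 26.3692)]  |A|=162.2345
9. canonical 5-gon: [(33.048, 43.7767) (29.9726, 44.9337) (18.5732, 42.566) (21.3004, 31.176) (27.5984, 26.3692)]
10. shoelace: 162.2345

Area of P1's cell: 162.2345 (5 vertices)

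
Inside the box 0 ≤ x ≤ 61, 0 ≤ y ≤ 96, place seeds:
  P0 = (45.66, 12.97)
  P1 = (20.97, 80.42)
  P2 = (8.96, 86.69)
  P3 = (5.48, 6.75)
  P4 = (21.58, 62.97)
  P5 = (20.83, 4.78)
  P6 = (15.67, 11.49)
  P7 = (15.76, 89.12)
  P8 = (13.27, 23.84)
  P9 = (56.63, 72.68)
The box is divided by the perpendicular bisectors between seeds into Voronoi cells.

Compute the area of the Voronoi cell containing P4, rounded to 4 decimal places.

Area of P4's cell: 1188.8374

1. box [0,61]×[0,96]: [(0, 0) (61, 0) (61, 96) (0, 96)]
2. ⊥bis P4·P0 via (33.62,37.97): [(0, 21.7786) (61, 51.1562) (61, 96) (0, 96)]  |A|=3631.4881
3. ⊥bis P4·P1 via (21.275,71.695): [(0, 70.9513) (0, 21.7786) (61, 51.1562) (61, 73.0837)]  |A|=2168.5543
4. ⊥bis P4·P2 via (15.27,74.83): [(8.5409, 71.2499) (0, 66.7057) (0, 21.7786) (61, 51.1562) (61, 73.0837)]  |A|=2150.4239
5. ⊥bis P4·P3 via (13.53,34.86): [(8.5409, 71.2499) (0, 66.7057) (0, 38.7347) (22.0789, 32.4118) (61, 51.1562) (61, 73.0837)]  |A|=1963.2384
6. ⊥bis P4·P5 via (21.205,33.875): [(8.5409, 71.2499) (0, 66.7057) (0, 38.7347) (16.7699, 33.9322) (25.0151, 33.8259) (61, 51.1562) (61, 73.0837)]  |A|=1957.2527
7. ⊥bis P4·P6 via (18.625,37.23): [(8.5409, 71.2499) (0, 66.7057) (0, 39.3682) (29.4928, 35.9824) (61, 51.1562) (61, 73.0837)]  |A|=1891.0407
8. ⊥bis P4·P7 via (18.67,76.045): [(8.5409, 71.2499) (0, 66.7057) (0, 39.3682) (29.4928, 35.9824) (61, 51.1562) (61, 73.0837)]  |A|=1891.0407
9. ⊥bis P4·P8 via (17.425,43.405): [(8.5409, 71.2499) (0, 66.7057) (0, 47.1055) (36.4958, 39.355) (61, 51.1562) (61, 73.0837)]  |A|=1688.2613
10. ⊥bis P4·P9 via (39.105,67.825): [(37.8722, 72.2752) (8.5409, 71.2499) (0, 66.7057) (0, 47.1055) (36.4958, 39.355) (45.7566, 43.815)]  |A|=1188.8374
11. canonical 6-gon: [(37.8722, 72.2752) (8.5409, 71.2499) (0, 66.7057) (0, 47.1055) (36.4958, 39.355) (45.7566, 43.815)]
12. shoelace: 1188.8374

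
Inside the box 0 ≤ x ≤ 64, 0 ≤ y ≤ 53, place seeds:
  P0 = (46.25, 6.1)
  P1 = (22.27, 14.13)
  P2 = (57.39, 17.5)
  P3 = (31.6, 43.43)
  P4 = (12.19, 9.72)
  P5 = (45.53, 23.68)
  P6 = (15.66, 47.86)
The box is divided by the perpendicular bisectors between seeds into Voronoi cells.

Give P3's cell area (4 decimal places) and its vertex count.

1. box [0,64]×[0,53]: [(0, 0) (64, 0) (64, 53) (0, 53)]
2. ⊥bis P3·P0 via (38.925,24.765): [(0, 9.489) (64, 34.6056) (64, 53) (0, 53)]  |A|=1980.972
3. ⊥bis P3·P1 via (26.935,28.78): [(0, 37.3569) (39.2022, 24.8738) (64, 34.6056) (64, 53) (0, 53)]  |A|=1434.7318
4. ⊥bis P3·P2 via (44.495,30.465): [(0, 37.3569) (38.9531, 24.9531) (64, 49.8647) (64, 53) (0, 53)]  |A|=1241.4405
5. ⊥bis P3·P4 via (21.895,26.575): [(0, 39.182) (7.0915, 35.0988) (38.9531, 24.9531) (64, 49.8647) (64, 53) (0, 53)]  |A|=1234.9692
6. ⊥bis P3·P5 via (38.565,33.555): [(0, 39.182) (7.0915, 35.0988) (30.2833, 27.7138) (64, 51.4947) (64, 53) (0, 53)]  |A|=1064.9261
7. ⊥bis P3·P6 via (23.63,45.645): [(19.5927, 31.118) (30.2833, 27.7138) (64, 51.4947) (64, 53) (25.6741, 53)]  |A|=637.2522
8. canonical 5-gon: [(19.5927, 31.118) (30.2833, 27.7138) (64, 51.4947) (64, 53) (25.6741, 53)]
9. shoelace: 637.2522

Area of P3's cell: 637.2522 (5 vertices)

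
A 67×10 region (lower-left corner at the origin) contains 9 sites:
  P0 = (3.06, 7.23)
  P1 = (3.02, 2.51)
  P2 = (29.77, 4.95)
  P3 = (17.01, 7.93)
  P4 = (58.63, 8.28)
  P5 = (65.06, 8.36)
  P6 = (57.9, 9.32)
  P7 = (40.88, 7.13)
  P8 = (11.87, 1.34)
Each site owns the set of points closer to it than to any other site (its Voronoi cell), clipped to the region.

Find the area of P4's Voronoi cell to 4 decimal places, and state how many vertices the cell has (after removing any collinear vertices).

Area of P4's cell: 83.4729 (5 vertices)

1. box [0,67]×[0,10]: [(0, 0) (67, 0) (67, 10) (0, 10)]
2. ⊥bis P4·P0 via (30.845,7.755): [(30.9915, 0) (67, 0) (67, 10) (30.8026, 10)]  |A|=361.0294
3. ⊥bis P4·P1 via (30.825,5.395): [(30.904, 4.6339) (31.3848, 0) (67, 0) (67, 10) (30.8026, 10)]  |A|=360.1183
4. ⊥bis P4·P2 via (44.2,6.615): [(44.9633, 0) (67, 0) (67, 10) (43.8094, 10)]  |A|=226.1365
5. ⊥bis P4·P3 via (37.82,8.105): [(44.9633, 0) (67, 0) (67, 10) (43.8094, 10)]  |A|=226.1365
6. ⊥bis P4·P5 via (61.845,8.32): [(44.9633, 0) (61.9485, 0) (61.8241, 10) (43.8094, 10)]  |A|=174.9996
7. ⊥bis P4·P6 via (58.265,8.8): [(45.728, 0) (61.9485, 0) (61.8241, 10) (59.9746, 10)]  |A|=90.3501
8. ⊥bis P4·P7 via (49.755,7.705): [(50.0573, 3.0388) (50.2542, 0) (61.9485, 0) (61.8241, 10) (59.9746, 10)]  |A|=83.4729
9. ⊥bis P4·P8 via (35.25,4.81): [(50.0573, 3.0388) (50.2542, 0) (61.9485, 0) (61.8241, 10) (59.9746, 10)]  |A|=83.4729
10. canonical 5-gon: [(50.0573, 3.0388) (50.2542, 0) (61.9485, 0) (61.8241, 10) (59.9746, 10)]
11. shoelace: 83.4729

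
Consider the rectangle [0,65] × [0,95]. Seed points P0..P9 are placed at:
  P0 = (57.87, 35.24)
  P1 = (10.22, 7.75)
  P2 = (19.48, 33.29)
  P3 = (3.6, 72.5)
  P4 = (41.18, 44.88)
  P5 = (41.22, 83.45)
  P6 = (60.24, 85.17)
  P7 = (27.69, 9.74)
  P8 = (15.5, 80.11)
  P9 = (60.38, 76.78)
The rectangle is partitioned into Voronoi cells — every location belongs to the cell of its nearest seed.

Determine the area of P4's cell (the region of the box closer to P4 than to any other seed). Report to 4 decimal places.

1. box [0,65]×[0,95]: [(0, 0) (65, 0) (65, 95) (0, 95)]
2. ⊥bis P4·P0 via (49.525,40.06): [(0, 0) (26.3867, 0) (65, 66.8523) (65, 95) (0, 95)]  |A|=4884.3057
3. ⊥bis P4·P1 via (25.7,26.315): [(0, 47.7444) (36.4221, 17.3746) (65, 66.8523) (65, 95) (0, 95)]  |A|=3785.6013
4. ⊥bis P4·P2 via (30.33,39.085): [(39.2815, 22.3251) (65, 66.8523) (65, 95) (0.4657, 95)]  |A|=2706.9694
5. ⊥bis P4·P3 via (22.39,58.69): [(20.9242, 56.6956) (39.2815, 22.3251) (65, 66.8523) (65, 95) (49.0766, 95)]  |A|=1775.9637
6. ⊥bis P4·P5 via (41.2,64.165): [(26.4252, 64.1803) (20.9242, 56.6956) (39.2815, 22.3251) (63.4345, 64.1419)]  |A|=937.5063
7. ⊥bis P4·P6 via (50.71,65.025): [(52.5528, 64.1532) (26.4252, 64.1803) (20.9242, 56.6956) (39.2815, 22.3251) (61.1044, 60.1077)]  |A|=915.5435
8. ⊥bis P4·P7 via (34.435,27.31): [(52.5528, 64.1532) (26.4252, 64.1803) (20.9242, 56.6956) (37.1824, 26.2553) (40.7586, 24.8824) (61.1044, 60.1077)]  |A|=909.9568
9. ⊥bis P4·P8 via (28.34,62.495): [(52.5528, 64.1532) (30.6461, 64.1759) (21.5476, 57.5439) (20.9242, 56.6956) (37.1824, 26.2553) (40.7586, 24.8824) (61.1044, 60.1077)]  |A|=895.9404
10. ⊥bis P4·P9 via (50.78,60.83): [(45.246, 64.1608) (30.6461, 64.1759) (21.5476, 57.5439) (20.9242, 56.6956) (37.1824, 26.2553) (40.7586, 24.8824) (58.7506, 56.0326)]  |A|=844.1107
11. canonical 7-gon: [(45.246, 64.1608) (30.6461, 64.1759) (21.5476, 57.5439) (20.9242, 56.6956) (37.1824, 26.2553) (40.7586, 24.8824) (58.7506, 56.0326)]
12. shoelace: 844.1107

Area of P4's cell: 844.1107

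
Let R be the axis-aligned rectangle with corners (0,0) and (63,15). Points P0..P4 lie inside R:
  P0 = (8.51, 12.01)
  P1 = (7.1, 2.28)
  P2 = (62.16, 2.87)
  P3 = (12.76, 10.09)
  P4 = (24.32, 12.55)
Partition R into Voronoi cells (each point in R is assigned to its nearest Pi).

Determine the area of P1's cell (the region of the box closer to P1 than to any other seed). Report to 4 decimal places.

Area of P1's cell: 101.0626

1. box [0,63]×[0,15]: [(0, 0) (63, 0) (63, 15) (0, 15)]
2. ⊥bis P1·P0 via (7.805,7.145): [(0, 8.276) (0, 0) (57.1106, 0)]  |A|=236.3248
3. ⊥bis P1·P2 via (34.63,2.575): [(34.6227, 3.2588) (0, 8.276) (0, 0) (34.6576, 0)]  |A|=199.7401
4. ⊥bis P1·P3 via (9.93,6.185): [(8.8054, 7) (0, 8.276) (0, 0) (18.4644, 0)]  |A|=101.0626
5. ⊥bis P1·P4 via (15.71,7.415): [(8.8054, 7) (0, 8.276) (0, 0) (18.4644, 0)]  |A|=101.0626
6. canonical 4-gon: [(8.8054, 7) (0, 8.276) (0, 0) (18.4644, 0)]
7. shoelace: 101.0626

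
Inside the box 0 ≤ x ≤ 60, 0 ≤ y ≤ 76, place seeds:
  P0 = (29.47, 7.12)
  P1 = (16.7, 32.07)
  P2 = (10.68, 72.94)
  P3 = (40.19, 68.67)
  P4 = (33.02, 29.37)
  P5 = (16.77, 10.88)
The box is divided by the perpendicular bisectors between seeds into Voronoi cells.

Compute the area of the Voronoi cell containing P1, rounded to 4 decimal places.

1. box [0,60]×[0,76]: [(0, 0) (60, 0) (60, 76) (0, 76)]
2. ⊥bis P1·P0 via (23.085,19.595): [(0, 7.7796) (60, 38.489) (60, 76) (0, 76)]  |A|=3171.9444
3. ⊥bis P1·P2 via (13.69,52.505): [(0, 50.4885) (0, 7.7796) (60, 38.489) (60, 59.3263)]  |A|=1906.3885
4. ⊥bis P1·P3 via (28.445,50.37): [(22.9852, 53.8741) (0, 50.4885) (0, 7.7796) (52.7437, 34.775)]  |A|=1396.1881
5. ⊥bis P1·P4 via (24.86,30.72): [(28.143, 50.5638) (22.9852, 53.8741) (0, 50.4885) (0, 7.7796) (23.0134, 19.5584)]  |A|=974.3148
6. ⊥bis P1·P5 via (16.735,21.475): [(23.3341, 21.4968) (28.143, 50.5638) (22.9852, 53.8741) (0, 50.4885) (0, 21.4197)]  |A|=794.7579
7. canonical 5-gon: [(23.3341, 21.4968) (28.143, 50.5638) (22.9852, 53.8741) (0, 50.4885) (0, 21.4197)]
8. shoelace: 794.7579

Area of P1's cell: 794.7579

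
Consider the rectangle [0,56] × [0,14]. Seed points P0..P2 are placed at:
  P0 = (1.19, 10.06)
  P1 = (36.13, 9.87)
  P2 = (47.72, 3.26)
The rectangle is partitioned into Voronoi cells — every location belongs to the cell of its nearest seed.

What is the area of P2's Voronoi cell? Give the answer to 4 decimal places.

Area of P2's cell: 193.5768

1. box [0,56]×[0,14]: [(0, 0) (56, 0) (56, 14) (0, 14)]
2. ⊥bis P2·P0 via (24.455,6.66): [(23.4817, 0) (56, 0) (56, 14) (25.5277, 14)]  |A|=440.9344
3. ⊥bis P2·P1 via (41.925,6.565): [(38.1809, 0) (56, 0) (56, 14) (46.1653, 14)]  |A|=193.5768
4. canonical 4-gon: [(38.1809, 0) (56, 0) (56, 14) (46.1653, 14)]
5. shoelace: 193.5768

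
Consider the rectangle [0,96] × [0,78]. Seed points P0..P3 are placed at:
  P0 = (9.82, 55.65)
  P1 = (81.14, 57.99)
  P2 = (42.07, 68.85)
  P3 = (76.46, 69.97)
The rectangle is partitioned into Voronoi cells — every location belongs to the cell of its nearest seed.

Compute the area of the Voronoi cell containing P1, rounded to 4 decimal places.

Area of P1's cell: 2735.4645

1. box [0,96]×[0,78]: [(0, 0) (96, 0) (96, 78) (0, 78)]
2. ⊥bis P1·P0 via (45.48,56.82): [(47.3443, 0) (96, 0) (96, 78) (44.7851, 78)]  |A|=3894.9556
3. ⊥bis P1·P2 via (61.605,63.42): [(46.9887, 10.8364) (47.3443, 0) (96, 0) (96, 78) (65.6577, 78)]  |A|=3194.0156
4. ⊥bis P1·P3 via (78.8,63.98): [(59.685, 56.5127) (46.9887, 10.8364) (47.3443, 0) (96, 0) (96, 70.6992)]  |A|=2735.4645
5. canonical 5-gon: [(59.685, 56.5127) (46.9887, 10.8364) (47.3443, 0) (96, 0) (96, 70.6992)]
6. shoelace: 2735.4645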